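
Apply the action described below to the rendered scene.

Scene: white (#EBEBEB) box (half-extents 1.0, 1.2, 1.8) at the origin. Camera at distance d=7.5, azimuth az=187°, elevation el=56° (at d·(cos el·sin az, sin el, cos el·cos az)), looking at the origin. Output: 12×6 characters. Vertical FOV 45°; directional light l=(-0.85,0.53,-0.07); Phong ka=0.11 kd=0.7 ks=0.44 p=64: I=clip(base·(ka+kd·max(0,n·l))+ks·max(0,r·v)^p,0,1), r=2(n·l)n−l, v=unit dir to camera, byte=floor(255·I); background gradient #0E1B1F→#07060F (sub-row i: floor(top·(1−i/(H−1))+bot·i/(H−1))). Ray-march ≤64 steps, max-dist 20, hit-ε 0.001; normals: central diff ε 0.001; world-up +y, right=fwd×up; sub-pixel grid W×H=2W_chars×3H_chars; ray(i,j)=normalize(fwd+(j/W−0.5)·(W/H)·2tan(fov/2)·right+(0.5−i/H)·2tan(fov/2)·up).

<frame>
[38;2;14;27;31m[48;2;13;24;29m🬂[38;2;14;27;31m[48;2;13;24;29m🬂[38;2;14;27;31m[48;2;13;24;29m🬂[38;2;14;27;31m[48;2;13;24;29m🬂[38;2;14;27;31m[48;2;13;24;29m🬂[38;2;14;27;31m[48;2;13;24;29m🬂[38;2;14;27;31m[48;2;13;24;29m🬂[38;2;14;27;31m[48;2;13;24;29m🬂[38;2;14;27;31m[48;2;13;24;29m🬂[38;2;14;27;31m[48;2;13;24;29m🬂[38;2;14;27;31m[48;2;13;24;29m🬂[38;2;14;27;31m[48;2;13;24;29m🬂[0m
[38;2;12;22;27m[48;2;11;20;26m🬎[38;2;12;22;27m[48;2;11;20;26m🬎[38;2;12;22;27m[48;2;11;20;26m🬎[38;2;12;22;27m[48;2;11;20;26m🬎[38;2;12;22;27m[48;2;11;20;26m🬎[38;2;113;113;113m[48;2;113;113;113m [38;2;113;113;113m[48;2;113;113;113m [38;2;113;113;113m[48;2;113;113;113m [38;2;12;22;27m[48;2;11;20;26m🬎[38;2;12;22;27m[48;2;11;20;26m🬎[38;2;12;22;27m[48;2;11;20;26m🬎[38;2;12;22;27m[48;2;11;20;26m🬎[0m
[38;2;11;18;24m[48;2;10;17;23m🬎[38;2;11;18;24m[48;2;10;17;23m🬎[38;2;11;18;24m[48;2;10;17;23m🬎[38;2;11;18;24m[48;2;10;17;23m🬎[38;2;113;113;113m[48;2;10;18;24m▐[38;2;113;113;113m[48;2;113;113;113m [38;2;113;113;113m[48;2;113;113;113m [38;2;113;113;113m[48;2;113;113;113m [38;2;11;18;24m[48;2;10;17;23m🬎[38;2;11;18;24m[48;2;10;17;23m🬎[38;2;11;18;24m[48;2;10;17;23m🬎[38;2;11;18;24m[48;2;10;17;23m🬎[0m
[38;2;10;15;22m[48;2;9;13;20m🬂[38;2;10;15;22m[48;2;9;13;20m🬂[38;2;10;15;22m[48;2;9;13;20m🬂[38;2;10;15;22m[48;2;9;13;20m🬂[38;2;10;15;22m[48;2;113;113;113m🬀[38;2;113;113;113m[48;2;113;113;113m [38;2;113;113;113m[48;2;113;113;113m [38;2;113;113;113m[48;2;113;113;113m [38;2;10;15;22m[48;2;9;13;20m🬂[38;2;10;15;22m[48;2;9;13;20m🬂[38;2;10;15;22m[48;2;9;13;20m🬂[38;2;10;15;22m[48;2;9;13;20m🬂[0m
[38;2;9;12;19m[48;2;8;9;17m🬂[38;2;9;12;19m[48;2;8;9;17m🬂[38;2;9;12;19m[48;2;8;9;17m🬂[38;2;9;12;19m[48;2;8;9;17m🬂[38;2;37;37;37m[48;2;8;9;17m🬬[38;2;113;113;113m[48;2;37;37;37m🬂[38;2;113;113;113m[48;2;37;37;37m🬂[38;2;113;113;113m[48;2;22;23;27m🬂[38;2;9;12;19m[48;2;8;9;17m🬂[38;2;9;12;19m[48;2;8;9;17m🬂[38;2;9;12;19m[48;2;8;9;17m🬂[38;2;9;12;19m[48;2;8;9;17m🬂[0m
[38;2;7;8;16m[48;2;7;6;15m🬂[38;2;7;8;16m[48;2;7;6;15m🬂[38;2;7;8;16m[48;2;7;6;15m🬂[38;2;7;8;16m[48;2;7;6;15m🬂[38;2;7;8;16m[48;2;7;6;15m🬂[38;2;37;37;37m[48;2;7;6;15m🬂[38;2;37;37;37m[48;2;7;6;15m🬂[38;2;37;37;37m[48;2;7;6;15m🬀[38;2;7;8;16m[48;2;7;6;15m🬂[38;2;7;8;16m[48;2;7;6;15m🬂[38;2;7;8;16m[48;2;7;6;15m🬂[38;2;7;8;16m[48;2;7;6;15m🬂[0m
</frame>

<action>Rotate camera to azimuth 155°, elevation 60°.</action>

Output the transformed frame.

<frame>
[38;2;14;27;31m[48;2;13;24;29m🬂[38;2;14;27;31m[48;2;13;24;29m🬂[38;2;14;27;31m[48;2;13;24;29m🬂[38;2;14;27;31m[48;2;13;24;29m🬂[38;2;14;27;31m[48;2;13;24;29m🬂[38;2;14;27;31m[48;2;13;24;29m🬂[38;2;14;27;31m[48;2;13;24;29m🬂[38;2;14;27;31m[48;2;13;24;29m🬂[38;2;14;27;31m[48;2;13;24;29m🬂[38;2;14;27;31m[48;2;13;24;29m🬂[38;2;14;27;31m[48;2;13;24;29m🬂[38;2;14;27;31m[48;2;13;24;29m🬂[0m
[38;2;12;22;27m[48;2;11;20;26m🬎[38;2;12;22;27m[48;2;11;20;26m🬎[38;2;12;22;27m[48;2;11;20;26m🬎[38;2;113;113;113m[48;2;11;21;27m🬇[38;2;12;23;28m[48;2;113;113;113m🬂[38;2;113;113;113m[48;2;113;113;113m [38;2;113;113;113m[48;2;113;113;113m [38;2;113;113;113m[48;2;11;22;27m🬏[38;2;12;22;27m[48;2;11;20;26m🬎[38;2;12;22;27m[48;2;11;20;26m🬎[38;2;12;22;27m[48;2;11;20;26m🬎[38;2;12;22;27m[48;2;11;20;26m🬎[0m
[38;2;11;18;24m[48;2;10;17;23m🬎[38;2;11;18;24m[48;2;10;17;23m🬎[38;2;11;18;24m[48;2;10;17;23m🬎[38;2;11;18;24m[48;2;10;17;23m🬎[38;2;113;113;113m[48;2;17;21;24m🬨[38;2;113;113;113m[48;2;113;113;113m [38;2;113;113;113m[48;2;113;113;113m [38;2;113;113;113m[48;2;113;113;113m [38;2;113;113;113m[48;2;10;18;24m🬏[38;2;11;18;24m[48;2;10;17;23m🬎[38;2;11;18;24m[48;2;10;17;23m🬎[38;2;11;18;24m[48;2;10;17;23m🬎[0m
[38;2;10;15;22m[48;2;9;13;20m🬂[38;2;10;15;22m[48;2;9;13;20m🬂[38;2;10;15;22m[48;2;9;13;20m🬂[38;2;10;15;22m[48;2;9;13;20m🬂[38;2;25;25;25m[48;2;9;13;20m🬁[38;2;113;113;113m[48;2;25;25;25m🬬[38;2;113;113;113m[48;2;113;113;113m [38;2;113;113;113m[48;2;113;113;113m [38;2;113;113;113m[48;2;113;113;113m [38;2;10;15;22m[48;2;9;13;20m🬂[38;2;10;15;22m[48;2;9;13;20m🬂[38;2;10;15;22m[48;2;9;13;20m🬂[0m
[38;2;9;12;19m[48;2;8;9;17m🬂[38;2;9;12;19m[48;2;8;9;17m🬂[38;2;9;12;19m[48;2;8;9;17m🬂[38;2;9;12;19m[48;2;8;9;17m🬂[38;2;9;12;19m[48;2;8;9;17m🬂[38;2;113;113;113m[48;2;15;16;20m🬁[38;2;113;113;113m[48;2;48;48;48m🬆[38;2;113;113;113m[48;2;37;37;37m🬂[38;2;37;37;37m[48;2;8;9;17m🬆[38;2;9;12;19m[48;2;8;9;17m🬂[38;2;9;12;19m[48;2;8;9;17m🬂[38;2;9;12;19m[48;2;8;9;17m🬂[0m
[38;2;7;8;16m[48;2;7;6;15m🬂[38;2;7;8;16m[48;2;7;6;15m🬂[38;2;7;8;16m[48;2;7;6;15m🬂[38;2;7;8;16m[48;2;7;6;15m🬂[38;2;7;8;16m[48;2;7;6;15m🬂[38;2;7;8;16m[48;2;7;6;15m🬂[38;2;37;37;37m[48;2;7;6;15m🬂[38;2;7;8;16m[48;2;7;6;15m🬂[38;2;7;8;16m[48;2;7;6;15m🬂[38;2;7;8;16m[48;2;7;6;15m🬂[38;2;7;8;16m[48;2;7;6;15m🬂[38;2;7;8;16m[48;2;7;6;15m🬂[0m
</frame>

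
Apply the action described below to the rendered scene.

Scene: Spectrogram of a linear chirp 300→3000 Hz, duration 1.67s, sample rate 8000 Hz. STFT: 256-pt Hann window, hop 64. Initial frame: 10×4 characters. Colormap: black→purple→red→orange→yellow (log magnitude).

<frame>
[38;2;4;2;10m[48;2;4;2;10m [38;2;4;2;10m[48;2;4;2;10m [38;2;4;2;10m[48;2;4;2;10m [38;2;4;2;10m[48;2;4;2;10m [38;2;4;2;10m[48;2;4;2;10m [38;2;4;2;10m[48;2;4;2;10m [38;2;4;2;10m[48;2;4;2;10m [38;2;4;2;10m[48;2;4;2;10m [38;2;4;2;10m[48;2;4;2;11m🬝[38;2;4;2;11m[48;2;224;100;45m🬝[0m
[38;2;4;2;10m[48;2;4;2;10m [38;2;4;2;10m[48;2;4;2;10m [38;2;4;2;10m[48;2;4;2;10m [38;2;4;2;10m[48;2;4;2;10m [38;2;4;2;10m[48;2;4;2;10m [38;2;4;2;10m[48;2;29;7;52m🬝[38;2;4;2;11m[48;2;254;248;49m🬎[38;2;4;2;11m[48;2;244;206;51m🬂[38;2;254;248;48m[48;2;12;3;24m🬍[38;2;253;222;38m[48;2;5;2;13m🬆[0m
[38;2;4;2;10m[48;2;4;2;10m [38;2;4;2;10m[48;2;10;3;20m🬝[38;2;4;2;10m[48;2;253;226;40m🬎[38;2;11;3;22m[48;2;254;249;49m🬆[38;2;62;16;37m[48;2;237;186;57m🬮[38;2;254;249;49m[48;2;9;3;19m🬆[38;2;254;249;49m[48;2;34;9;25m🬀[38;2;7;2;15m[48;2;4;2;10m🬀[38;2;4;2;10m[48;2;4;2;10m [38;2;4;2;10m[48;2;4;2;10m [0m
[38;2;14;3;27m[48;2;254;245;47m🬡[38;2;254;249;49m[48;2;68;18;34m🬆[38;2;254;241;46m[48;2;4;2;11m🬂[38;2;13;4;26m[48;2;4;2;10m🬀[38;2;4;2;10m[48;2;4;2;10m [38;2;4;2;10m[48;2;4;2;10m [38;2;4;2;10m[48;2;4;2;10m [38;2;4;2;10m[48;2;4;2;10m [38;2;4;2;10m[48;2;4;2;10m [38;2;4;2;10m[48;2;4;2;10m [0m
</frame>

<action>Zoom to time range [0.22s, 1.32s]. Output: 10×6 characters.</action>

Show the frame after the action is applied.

<frame>
[38;2;4;2;10m[48;2;4;2;10m [38;2;4;2;10m[48;2;4;2;10m [38;2;4;2;10m[48;2;4;2;10m [38;2;4;2;10m[48;2;4;2;10m [38;2;4;2;10m[48;2;4;2;10m [38;2;4;2;10m[48;2;4;2;10m [38;2;4;2;10m[48;2;4;2;10m [38;2;4;2;10m[48;2;4;2;10m [38;2;4;2;10m[48;2;4;2;10m [38;2;4;2;10m[48;2;4;2;10m [0m
[38;2;4;2;10m[48;2;4;2;10m [38;2;4;2;10m[48;2;4;2;10m [38;2;4;2;10m[48;2;4;2;10m [38;2;4;2;10m[48;2;4;2;10m [38;2;4;2;10m[48;2;4;2;10m [38;2;4;2;10m[48;2;4;2;10m [38;2;4;2;10m[48;2;4;2;10m [38;2;4;2;10m[48;2;4;2;10m [38;2;4;2;10m[48;2;4;2;10m [38;2;4;2;10m[48;2;5;2;11m🬝[0m
[38;2;4;2;10m[48;2;4;2;10m [38;2;4;2;10m[48;2;4;2;10m [38;2;4;2;10m[48;2;4;2;10m [38;2;4;2;10m[48;2;4;2;10m [38;2;4;2;10m[48;2;4;2;10m [38;2;4;2;10m[48;2;4;2;11m🬝[38;2;4;2;10m[48;2;15;4;29m🬝[38;2;4;2;11m[48;2;235;167;52m🬎[38;2;9;2;18m[48;2;250;212;39m🬆[38;2;40;9;56m[48;2;254;249;49m🬡[0m
[38;2;4;2;10m[48;2;4;2;10m [38;2;4;2;10m[48;2;4;2;10m [38;2;4;2;10m[48;2;10;3;20m🬝[38;2;18;5;26m[48;2;254;249;49m🬝[38;2;8;2;17m[48;2;252;215;36m🬆[38;2;26;6;48m[48;2;254;249;49m🬡[38;2;250;219;43m[48;2;7;2;16m🬎[38;2;254;248;49m[48;2;7;2;15m🬂[38;2;51;11;89m[48;2;5;2;12m🬀[38;2;5;2;12m[48;2;4;2;10m🬀[0m
[38;2;37;10;31m[48;2;254;249;49m🬎[38;2;12;3;23m[48;2;243;206;52m🬂[38;2;253;232;42m[48;2;10;3;21m🬎[38;2;254;249;49m[48;2;12;3;24m🬂[38;2;206;65;70m[48;2;6;2;14m🬀[38;2;6;2;13m[48;2;4;2;10m🬀[38;2;4;2;10m[48;2;4;2;10m [38;2;4;2;10m[48;2;4;2;10m [38;2;4;2;10m[48;2;4;2;10m [38;2;4;2;10m[48;2;4;2;10m [0m
[38;2;253;211;34m[48;2;9;3;19m🬀[38;2;7;2;15m[48;2;4;2;10m🬀[38;2;4;2;11m[48;2;4;2;10m🬀[38;2;4;2;10m[48;2;4;2;10m [38;2;4;2;10m[48;2;4;2;10m [38;2;4;2;10m[48;2;4;2;10m [38;2;4;2;10m[48;2;4;2;10m [38;2;4;2;10m[48;2;4;2;10m [38;2;4;2;10m[48;2;4;2;10m [38;2;4;2;10m[48;2;4;2;10m [0m
</frame>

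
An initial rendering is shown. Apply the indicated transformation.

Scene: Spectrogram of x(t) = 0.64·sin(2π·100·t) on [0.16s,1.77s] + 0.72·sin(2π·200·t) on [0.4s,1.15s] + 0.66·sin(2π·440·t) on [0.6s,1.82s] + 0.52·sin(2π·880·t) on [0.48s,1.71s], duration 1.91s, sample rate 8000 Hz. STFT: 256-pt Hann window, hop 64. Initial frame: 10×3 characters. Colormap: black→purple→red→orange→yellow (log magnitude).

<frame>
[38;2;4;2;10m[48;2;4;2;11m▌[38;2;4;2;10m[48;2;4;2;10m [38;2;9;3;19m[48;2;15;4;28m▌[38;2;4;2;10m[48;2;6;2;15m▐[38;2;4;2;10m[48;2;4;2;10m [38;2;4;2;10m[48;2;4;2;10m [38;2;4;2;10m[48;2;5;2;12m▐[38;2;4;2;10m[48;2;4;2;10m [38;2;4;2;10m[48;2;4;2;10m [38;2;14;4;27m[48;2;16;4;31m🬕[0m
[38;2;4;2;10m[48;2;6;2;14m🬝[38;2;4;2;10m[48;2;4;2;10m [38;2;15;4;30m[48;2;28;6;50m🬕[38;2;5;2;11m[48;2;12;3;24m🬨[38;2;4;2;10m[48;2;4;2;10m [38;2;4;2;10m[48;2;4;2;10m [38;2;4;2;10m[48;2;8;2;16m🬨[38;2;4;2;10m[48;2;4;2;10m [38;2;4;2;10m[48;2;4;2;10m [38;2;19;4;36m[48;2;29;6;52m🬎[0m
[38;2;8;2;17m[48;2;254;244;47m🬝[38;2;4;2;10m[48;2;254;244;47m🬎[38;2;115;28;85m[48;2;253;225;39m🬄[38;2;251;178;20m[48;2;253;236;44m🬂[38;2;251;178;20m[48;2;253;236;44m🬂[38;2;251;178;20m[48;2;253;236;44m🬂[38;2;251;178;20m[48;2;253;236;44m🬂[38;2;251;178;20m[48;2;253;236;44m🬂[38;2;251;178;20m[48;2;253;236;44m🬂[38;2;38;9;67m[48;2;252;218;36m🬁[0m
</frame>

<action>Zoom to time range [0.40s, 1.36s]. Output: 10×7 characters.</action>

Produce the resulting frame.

<frame>
[38;2;4;2;10m[48;2;14;4;27m▌[38;2;4;2;10m[48;2;5;2;12m▌[38;2;4;2;10m[48;2;6;2;14m▐[38;2;4;2;10m[48;2;4;2;10m [38;2;4;2;10m[48;2;4;2;10m [38;2;4;2;10m[48;2;4;2;10m [38;2;4;2;10m[48;2;4;2;10m [38;2;4;2;10m[48;2;5;2;11m🬝[38;2;5;2;12m[48;2;4;2;10m▌[38;2;4;2;10m[48;2;4;2;10m [0m
[38;2;4;2;10m[48;2;15;4;28m▌[38;2;4;2;10m[48;2;5;2;12m▌[38;2;7;2;15m[48;2;4;2;10m▌[38;2;4;2;10m[48;2;4;2;10m [38;2;4;2;10m[48;2;4;2;10m [38;2;4;2;10m[48;2;4;2;10m [38;2;4;2;10m[48;2;4;2;10m [38;2;4;2;10m[48;2;5;2;11m▌[38;2;5;2;12m[48;2;4;2;10m▌[38;2;4;2;10m[48;2;4;2;10m [0m
[38;2;4;2;10m[48;2;17;4;31m▌[38;2;4;2;10m[48;2;5;2;13m▌[38;2;4;2;10m[48;2;7;2;16m▐[38;2;4;2;10m[48;2;4;2;10m [38;2;4;2;10m[48;2;4;2;10m [38;2;4;2;10m[48;2;4;2;10m [38;2;4;2;10m[48;2;4;2;10m [38;2;4;2;10m[48;2;5;2;12m▌[38;2;4;2;10m[48;2;5;2;13m▐[38;2;4;2;10m[48;2;4;2;10m [0m
[38;2;4;2;10m[48;2;21;5;39m▌[38;2;4;2;10m[48;2;6;2;15m▌[38;2;4;2;10m[48;2;10;3;20m▐[38;2;4;2;10m[48;2;4;2;10m [38;2;4;2;10m[48;2;4;2;10m [38;2;4;2;10m[48;2;4;2;10m [38;2;4;2;10m[48;2;4;2;10m [38;2;4;2;10m[48;2;6;2;13m🬕[38;2;4;2;10m[48;2;6;2;14m▐[38;2;4;2;10m[48;2;4;2;10m [0m
[38;2;4;2;10m[48;2;35;8;62m▌[38;2;4;2;10m[48;2;9;2;19m▌[38;2;4;2;10m[48;2;15;4;29m▐[38;2;4;2;10m[48;2;4;2;10m [38;2;4;2;10m[48;2;4;2;10m [38;2;4;2;10m[48;2;4;2;10m [38;2;4;2;10m[48;2;4;2;10m [38;2;4;2;10m[48;2;7;2;16m▌[38;2;4;2;10m[48;2;9;2;18m▐[38;2;4;2;10m[48;2;4;2;10m [0m
[38;2;54;14;39m[48;2;253;224;39m🬴[38;2;253;224;39m[48;2;20;5;38m🬋[38;2;253;224;39m[48;2;36;8;45m🬋[38;2;253;224;39m[48;2;11;3;22m🬋[38;2;253;224;39m[48;2;11;3;22m🬋[38;2;253;224;39m[48;2;11;3;22m🬋[38;2;253;224;39m[48;2;11;3;23m🬋[38;2;253;224;39m[48;2;15;4;29m🬋[38;2;253;224;39m[48;2;18;4;34m🬋[38;2;253;224;39m[48;2;11;3;22m🬋[0m
[38;2;22;5;41m[48;2;254;242;46m🬂[38;2;77;20;48m[48;2;254;242;46m🬂[38;2;254;249;49m[48;2;254;235;44m🬰[38;2;254;249;49m[48;2;254;235;44m🬰[38;2;254;249;49m[48;2;254;235;44m🬰[38;2;254;249;49m[48;2;254;235;44m🬰[38;2;254;249;49m[48;2;254;235;44m🬰[38;2;254;249;49m[48;2;254;235;44m🬰[38;2;253;227;40m[48;2;23;5;41m🬴[38;2;254;246;48m[48;2;22;5;41m🬰[0m
</frame>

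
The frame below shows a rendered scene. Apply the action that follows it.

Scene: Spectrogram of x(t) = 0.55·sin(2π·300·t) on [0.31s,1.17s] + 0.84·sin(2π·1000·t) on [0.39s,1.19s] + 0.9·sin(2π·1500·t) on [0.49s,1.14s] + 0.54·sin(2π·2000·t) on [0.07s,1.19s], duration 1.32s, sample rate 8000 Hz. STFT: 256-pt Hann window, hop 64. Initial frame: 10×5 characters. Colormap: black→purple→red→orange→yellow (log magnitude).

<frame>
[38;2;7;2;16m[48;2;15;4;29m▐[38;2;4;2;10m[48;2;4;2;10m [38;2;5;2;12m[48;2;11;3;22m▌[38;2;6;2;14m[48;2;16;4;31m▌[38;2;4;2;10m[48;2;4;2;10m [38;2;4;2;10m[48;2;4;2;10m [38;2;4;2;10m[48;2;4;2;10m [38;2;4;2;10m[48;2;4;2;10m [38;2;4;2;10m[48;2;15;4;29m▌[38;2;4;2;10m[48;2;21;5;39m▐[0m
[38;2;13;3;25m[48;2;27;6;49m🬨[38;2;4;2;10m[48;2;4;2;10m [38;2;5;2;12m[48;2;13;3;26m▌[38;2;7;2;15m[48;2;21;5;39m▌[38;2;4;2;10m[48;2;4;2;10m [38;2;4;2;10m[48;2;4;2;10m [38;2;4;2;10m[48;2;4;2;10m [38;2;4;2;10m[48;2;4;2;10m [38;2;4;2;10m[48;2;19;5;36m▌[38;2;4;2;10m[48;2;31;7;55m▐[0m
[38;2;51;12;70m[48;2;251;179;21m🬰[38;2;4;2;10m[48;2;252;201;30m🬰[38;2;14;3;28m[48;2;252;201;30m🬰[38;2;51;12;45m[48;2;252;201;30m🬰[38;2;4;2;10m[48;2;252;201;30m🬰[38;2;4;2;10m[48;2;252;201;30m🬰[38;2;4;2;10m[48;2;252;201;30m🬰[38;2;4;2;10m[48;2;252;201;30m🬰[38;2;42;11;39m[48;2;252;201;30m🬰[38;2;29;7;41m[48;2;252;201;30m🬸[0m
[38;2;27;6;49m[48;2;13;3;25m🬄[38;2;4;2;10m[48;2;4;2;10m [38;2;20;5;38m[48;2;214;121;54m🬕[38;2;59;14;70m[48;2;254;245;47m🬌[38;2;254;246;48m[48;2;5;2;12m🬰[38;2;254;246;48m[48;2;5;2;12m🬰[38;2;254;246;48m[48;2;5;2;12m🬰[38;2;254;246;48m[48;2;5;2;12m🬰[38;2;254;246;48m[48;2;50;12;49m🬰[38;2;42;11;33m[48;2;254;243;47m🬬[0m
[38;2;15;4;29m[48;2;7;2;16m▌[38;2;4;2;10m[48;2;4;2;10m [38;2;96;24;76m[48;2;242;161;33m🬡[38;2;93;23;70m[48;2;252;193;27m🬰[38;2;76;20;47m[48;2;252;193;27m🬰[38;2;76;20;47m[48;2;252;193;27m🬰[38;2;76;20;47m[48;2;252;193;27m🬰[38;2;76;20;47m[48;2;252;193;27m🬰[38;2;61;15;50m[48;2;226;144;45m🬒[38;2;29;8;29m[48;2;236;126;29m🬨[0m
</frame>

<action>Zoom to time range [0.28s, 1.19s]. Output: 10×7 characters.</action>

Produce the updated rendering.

<frame>
[38;2;5;2;12m[48;2;4;2;10m▌[38;2;11;3;22m[48;2;4;2;10m▌[38;2;4;2;10m[48;2;16;4;30m▐[38;2;4;2;10m[48;2;4;2;10m [38;2;4;2;10m[48;2;4;2;10m [38;2;4;2;10m[48;2;4;2;10m [38;2;4;2;10m[48;2;4;2;10m [38;2;4;2;10m[48;2;4;2;10m [38;2;4;2;10m[48;2;4;2;10m [38;2;4;2;10m[48;2;14;4;28m▌[0m
[38;2;5;2;12m[48;2;4;2;10m▌[38;2;4;2;10m[48;2;12;3;24m▐[38;2;4;2;10m[48;2;18;4;33m▐[38;2;4;2;10m[48;2;4;2;10m [38;2;4;2;10m[48;2;4;2;10m [38;2;4;2;10m[48;2;4;2;10m [38;2;4;2;10m[48;2;4;2;10m [38;2;4;2;10m[48;2;4;2;10m [38;2;4;2;10m[48;2;4;2;10m [38;2;4;2;10m[48;2;16;4;31m▌[0m
[38;2;4;2;10m[48;2;5;2;13m▐[38;2;4;2;10m[48;2;14;4;28m▐[38;2;4;2;10m[48;2;23;5;43m▐[38;2;4;2;10m[48;2;4;2;10m [38;2;4;2;10m[48;2;4;2;10m [38;2;4;2;10m[48;2;4;2;10m [38;2;4;2;10m[48;2;4;2;10m [38;2;4;2;10m[48;2;4;2;10m [38;2;4;2;10m[48;2;4;2;10m [38;2;4;2;10m[48;2;22;5;40m▌[0m
[38;2;5;2;12m[48;2;252;201;30m🬰[38;2;12;3;25m[48;2;252;201;30m🬰[38;2;31;8;41m[48;2;252;201;30m🬰[38;2;4;2;10m[48;2;252;201;30m🬰[38;2;4;2;10m[48;2;252;201;30m🬰[38;2;4;2;10m[48;2;252;201;30m🬰[38;2;4;2;10m[48;2;252;201;30m🬰[38;2;4;2;10m[48;2;252;201;30m🬰[38;2;4;2;10m[48;2;252;201;30m🬰[38;2;27;7;40m[48;2;252;201;30m🬰[0m
[38;2;4;2;10m[48;2;9;2;19m▐[38;2;11;3;21m[48;2;78;19;81m🬨[38;2;252;218;36m[48;2;55;14;48m🬎[38;2;252;217;36m[48;2;4;2;10m🬎[38;2;252;217;36m[48;2;4;2;10m🬎[38;2;252;217;36m[48;2;4;2;10m🬎[38;2;252;217;36m[48;2;4;2;10m🬎[38;2;252;217;36m[48;2;4;2;10m🬎[38;2;252;217;36m[48;2;4;2;10m🬎[38;2;252;217;36m[48;2;50;12;48m🬎[0m
[38;2;6;2;14m[48;2;25;6;45m🬨[38;2;243;194;47m[48;2;29;7;38m🬆[38;2;254;243;47m[48;2;20;5;38m🬂[38;2;254;243;47m[48;2;5;2;13m🬂[38;2;254;243;47m[48;2;5;2;13m🬂[38;2;254;243;47m[48;2;5;2;13m🬂[38;2;254;243;47m[48;2;5;2;13m🬂[38;2;254;243;47m[48;2;5;2;13m🬂[38;2;254;243;47m[48;2;5;2;13m🬂[38;2;254;243;47m[48;2;20;5;37m🬂[0m
[38;2;252;193;27m[48;2;67;17;56m🬋[38;2;252;193;27m[48;2;29;7;52m🬋[38;2;252;193;27m[48;2;24;5;43m🬋[38;2;252;193;27m[48;2;15;4;28m🬋[38;2;252;193;27m[48;2;15;4;28m🬋[38;2;252;193;27m[48;2;15;4;28m🬋[38;2;252;193;27m[48;2;15;4;28m🬋[38;2;252;193;27m[48;2;15;4;28m🬋[38;2;252;193;27m[48;2;15;4;28m🬋[38;2;252;193;27m[48;2;26;6;47m🬋[0m
</frame>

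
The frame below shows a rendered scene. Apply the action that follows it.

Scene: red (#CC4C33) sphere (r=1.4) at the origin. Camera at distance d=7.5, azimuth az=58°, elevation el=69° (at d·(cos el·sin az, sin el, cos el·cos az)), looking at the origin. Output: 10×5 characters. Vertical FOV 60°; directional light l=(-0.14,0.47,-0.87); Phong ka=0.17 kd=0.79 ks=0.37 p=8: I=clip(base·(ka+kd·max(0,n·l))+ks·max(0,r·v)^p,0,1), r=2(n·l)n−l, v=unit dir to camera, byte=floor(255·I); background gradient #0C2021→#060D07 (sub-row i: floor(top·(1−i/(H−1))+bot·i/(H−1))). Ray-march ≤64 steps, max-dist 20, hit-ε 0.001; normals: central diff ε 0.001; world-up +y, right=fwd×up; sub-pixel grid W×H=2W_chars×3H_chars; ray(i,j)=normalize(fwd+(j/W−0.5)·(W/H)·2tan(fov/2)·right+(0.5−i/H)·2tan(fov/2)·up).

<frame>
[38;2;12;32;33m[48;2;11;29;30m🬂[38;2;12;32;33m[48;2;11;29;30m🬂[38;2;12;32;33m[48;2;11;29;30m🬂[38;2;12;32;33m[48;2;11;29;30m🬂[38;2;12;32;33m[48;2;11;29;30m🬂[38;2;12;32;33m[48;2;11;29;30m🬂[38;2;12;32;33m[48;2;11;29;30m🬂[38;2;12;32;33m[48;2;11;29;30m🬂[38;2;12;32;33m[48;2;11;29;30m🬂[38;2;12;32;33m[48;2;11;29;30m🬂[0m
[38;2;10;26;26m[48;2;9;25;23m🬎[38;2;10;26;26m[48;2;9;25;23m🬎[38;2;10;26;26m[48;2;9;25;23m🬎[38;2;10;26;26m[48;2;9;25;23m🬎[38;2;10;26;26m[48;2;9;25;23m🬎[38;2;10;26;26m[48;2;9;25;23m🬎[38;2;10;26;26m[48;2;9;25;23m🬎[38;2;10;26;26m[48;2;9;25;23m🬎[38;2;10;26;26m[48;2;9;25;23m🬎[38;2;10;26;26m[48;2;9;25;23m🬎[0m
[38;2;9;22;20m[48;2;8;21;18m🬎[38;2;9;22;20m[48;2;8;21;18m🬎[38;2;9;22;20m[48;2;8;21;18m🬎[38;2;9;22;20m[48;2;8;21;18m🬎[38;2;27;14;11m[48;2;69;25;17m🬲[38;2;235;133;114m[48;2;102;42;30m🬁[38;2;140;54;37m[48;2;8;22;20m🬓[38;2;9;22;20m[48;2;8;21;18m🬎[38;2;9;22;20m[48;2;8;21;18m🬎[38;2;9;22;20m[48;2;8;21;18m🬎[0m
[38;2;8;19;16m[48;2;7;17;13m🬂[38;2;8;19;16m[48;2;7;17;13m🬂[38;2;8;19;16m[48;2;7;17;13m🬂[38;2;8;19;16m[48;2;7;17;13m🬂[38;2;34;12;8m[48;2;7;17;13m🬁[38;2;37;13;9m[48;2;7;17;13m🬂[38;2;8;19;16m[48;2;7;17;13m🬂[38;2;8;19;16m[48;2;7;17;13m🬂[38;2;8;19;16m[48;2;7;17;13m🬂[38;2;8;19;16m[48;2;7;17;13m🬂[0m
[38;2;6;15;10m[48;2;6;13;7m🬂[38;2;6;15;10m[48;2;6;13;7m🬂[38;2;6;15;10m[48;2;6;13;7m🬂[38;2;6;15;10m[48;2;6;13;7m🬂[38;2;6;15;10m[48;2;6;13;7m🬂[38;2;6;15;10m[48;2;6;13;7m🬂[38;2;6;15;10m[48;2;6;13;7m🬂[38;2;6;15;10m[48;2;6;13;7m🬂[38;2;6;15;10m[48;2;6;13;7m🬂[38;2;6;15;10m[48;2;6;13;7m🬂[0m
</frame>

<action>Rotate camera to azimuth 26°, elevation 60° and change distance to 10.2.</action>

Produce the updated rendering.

<frame>
[38;2;12;32;33m[48;2;11;29;30m🬂[38;2;12;32;33m[48;2;11;29;30m🬂[38;2;12;32;33m[48;2;11;29;30m🬂[38;2;12;32;33m[48;2;11;29;30m🬂[38;2;12;32;33m[48;2;11;29;30m🬂[38;2;12;32;33m[48;2;11;29;30m🬂[38;2;12;32;33m[48;2;11;29;30m🬂[38;2;12;32;33m[48;2;11;29;30m🬂[38;2;12;32;33m[48;2;11;29;30m🬂[38;2;12;32;33m[48;2;11;29;30m🬂[0m
[38;2;10;26;26m[48;2;9;25;23m🬎[38;2;10;26;26m[48;2;9;25;23m🬎[38;2;10;26;26m[48;2;9;25;23m🬎[38;2;10;26;26m[48;2;9;25;23m🬎[38;2;10;26;26m[48;2;9;25;23m🬎[38;2;10;26;26m[48;2;9;25;23m🬎[38;2;10;26;26m[48;2;9;25;23m🬎[38;2;10;26;26m[48;2;9;25;23m🬎[38;2;10;26;26m[48;2;9;25;23m🬎[38;2;10;26;26m[48;2;9;25;23m🬎[0m
[38;2;9;22;20m[48;2;8;21;18m🬎[38;2;9;22;20m[48;2;8;21;18m🬎[38;2;9;22;20m[48;2;8;21;18m🬎[38;2;9;22;20m[48;2;8;21;18m🬎[38;2;42;15;10m[48;2;8;22;20m🬦[38;2;204;108;90m[48;2;48;21;15m🬀[38;2;9;22;20m[48;2;8;21;18m🬎[38;2;9;22;20m[48;2;8;21;18m🬎[38;2;9;22;20m[48;2;8;21;18m🬎[38;2;9;22;20m[48;2;8;21;18m🬎[0m
[38;2;8;19;16m[48;2;7;17;13m🬂[38;2;8;19;16m[48;2;7;17;13m🬂[38;2;8;19;16m[48;2;7;17;13m🬂[38;2;8;19;16m[48;2;7;17;13m🬂[38;2;8;19;16m[48;2;7;17;13m🬂[38;2;34;12;8m[48;2;7;17;13m🬀[38;2;8;19;16m[48;2;7;17;13m🬂[38;2;8;19;16m[48;2;7;17;13m🬂[38;2;8;19;16m[48;2;7;17;13m🬂[38;2;8;19;16m[48;2;7;17;13m🬂[0m
[38;2;6;15;10m[48;2;6;13;7m🬂[38;2;6;15;10m[48;2;6;13;7m🬂[38;2;6;15;10m[48;2;6;13;7m🬂[38;2;6;15;10m[48;2;6;13;7m🬂[38;2;6;15;10m[48;2;6;13;7m🬂[38;2;6;15;10m[48;2;6;13;7m🬂[38;2;6;15;10m[48;2;6;13;7m🬂[38;2;6;15;10m[48;2;6;13;7m🬂[38;2;6;15;10m[48;2;6;13;7m🬂[38;2;6;15;10m[48;2;6;13;7m🬂[0m
</frame>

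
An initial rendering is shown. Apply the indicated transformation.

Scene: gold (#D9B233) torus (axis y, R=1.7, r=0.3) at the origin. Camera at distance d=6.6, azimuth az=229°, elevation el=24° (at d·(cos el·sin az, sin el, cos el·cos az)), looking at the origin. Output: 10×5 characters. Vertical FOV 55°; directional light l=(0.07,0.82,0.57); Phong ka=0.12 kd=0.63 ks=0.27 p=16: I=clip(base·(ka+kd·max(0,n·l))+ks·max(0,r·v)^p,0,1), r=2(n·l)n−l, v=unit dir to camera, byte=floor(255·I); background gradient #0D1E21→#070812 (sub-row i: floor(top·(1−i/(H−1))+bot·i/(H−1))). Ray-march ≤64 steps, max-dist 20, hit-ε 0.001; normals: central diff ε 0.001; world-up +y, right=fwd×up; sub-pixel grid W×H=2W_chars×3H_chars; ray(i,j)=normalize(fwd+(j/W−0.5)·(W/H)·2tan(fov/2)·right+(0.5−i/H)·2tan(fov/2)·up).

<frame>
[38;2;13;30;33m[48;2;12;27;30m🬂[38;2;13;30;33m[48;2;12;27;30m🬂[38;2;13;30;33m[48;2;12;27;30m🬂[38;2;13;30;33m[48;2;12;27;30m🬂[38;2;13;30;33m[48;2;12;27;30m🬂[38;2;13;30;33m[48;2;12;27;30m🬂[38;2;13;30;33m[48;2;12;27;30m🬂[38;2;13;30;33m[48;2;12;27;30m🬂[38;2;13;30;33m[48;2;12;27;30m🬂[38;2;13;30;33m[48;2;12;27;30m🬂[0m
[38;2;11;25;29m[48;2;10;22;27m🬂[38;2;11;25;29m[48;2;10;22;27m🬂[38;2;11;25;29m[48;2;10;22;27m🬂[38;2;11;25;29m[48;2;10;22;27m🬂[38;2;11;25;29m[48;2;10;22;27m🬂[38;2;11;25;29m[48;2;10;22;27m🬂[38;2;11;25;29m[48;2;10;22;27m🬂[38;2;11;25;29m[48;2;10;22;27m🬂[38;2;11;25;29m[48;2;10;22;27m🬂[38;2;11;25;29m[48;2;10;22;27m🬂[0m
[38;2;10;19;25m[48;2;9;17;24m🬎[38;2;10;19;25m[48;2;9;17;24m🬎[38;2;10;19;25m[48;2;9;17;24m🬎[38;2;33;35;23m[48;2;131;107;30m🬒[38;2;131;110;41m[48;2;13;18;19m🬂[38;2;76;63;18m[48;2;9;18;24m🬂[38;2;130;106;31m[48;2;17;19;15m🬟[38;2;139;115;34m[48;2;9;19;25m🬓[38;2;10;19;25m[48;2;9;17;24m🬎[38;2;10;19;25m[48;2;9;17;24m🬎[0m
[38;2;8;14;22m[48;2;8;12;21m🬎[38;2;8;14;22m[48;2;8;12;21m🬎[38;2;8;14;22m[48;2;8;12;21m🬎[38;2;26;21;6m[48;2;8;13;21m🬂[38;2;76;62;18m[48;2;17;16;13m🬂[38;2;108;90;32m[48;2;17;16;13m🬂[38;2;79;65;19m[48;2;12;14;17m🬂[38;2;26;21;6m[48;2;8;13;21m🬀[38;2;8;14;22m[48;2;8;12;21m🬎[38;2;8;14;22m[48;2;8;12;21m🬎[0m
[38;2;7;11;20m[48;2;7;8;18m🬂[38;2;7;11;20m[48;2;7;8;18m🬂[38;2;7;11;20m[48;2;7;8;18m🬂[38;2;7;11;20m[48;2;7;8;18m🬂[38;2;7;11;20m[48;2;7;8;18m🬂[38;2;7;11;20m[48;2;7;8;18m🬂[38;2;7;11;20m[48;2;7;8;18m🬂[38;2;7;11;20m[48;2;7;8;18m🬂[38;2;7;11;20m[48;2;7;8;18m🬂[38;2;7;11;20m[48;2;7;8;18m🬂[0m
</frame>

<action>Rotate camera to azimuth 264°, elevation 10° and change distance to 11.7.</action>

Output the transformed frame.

<frame>
[38;2;13;30;33m[48;2;12;27;30m🬂[38;2;13;30;33m[48;2;12;27;30m🬂[38;2;13;30;33m[48;2;12;27;30m🬂[38;2;13;30;33m[48;2;12;27;30m🬂[38;2;13;30;33m[48;2;12;27;30m🬂[38;2;13;30;33m[48;2;12;27;30m🬂[38;2;13;30;33m[48;2;12;27;30m🬂[38;2;13;30;33m[48;2;12;27;30m🬂[38;2;13;30;33m[48;2;12;27;30m🬂[38;2;13;30;33m[48;2;12;27;30m🬂[0m
[38;2;11;25;29m[48;2;10;22;27m🬂[38;2;11;25;29m[48;2;10;22;27m🬂[38;2;11;25;29m[48;2;10;22;27m🬂[38;2;11;25;29m[48;2;10;22;27m🬂[38;2;11;25;29m[48;2;10;22;27m🬂[38;2;11;25;29m[48;2;10;22;27m🬂[38;2;11;25;29m[48;2;10;22;27m🬂[38;2;11;25;29m[48;2;10;22;27m🬂[38;2;11;25;29m[48;2;10;22;27m🬂[38;2;11;25;29m[48;2;10;22;27m🬂[0m
[38;2;10;19;25m[48;2;9;17;24m🬎[38;2;10;19;25m[48;2;9;17;24m🬎[38;2;10;19;25m[48;2;9;17;24m🬎[38;2;10;19;25m[48;2;9;17;24m🬎[38;2;16;20;17m[48;2;166;142;64m🬴[38;2;18;21;16m[48;2;83;68;19m🬰[38;2;9;19;25m[48;2;26;21;6m🬬[38;2;10;19;25m[48;2;9;17;24m🬎[38;2;10;19;25m[48;2;9;17;24m🬎[38;2;10;19;25m[48;2;9;17;24m🬎[0m
[38;2;8;14;22m[48;2;8;12;21m🬎[38;2;8;14;22m[48;2;8;12;21m🬎[38;2;8;14;22m[48;2;8;12;21m🬎[38;2;8;14;22m[48;2;8;12;21m🬎[38;2;8;14;22m[48;2;8;12;21m🬎[38;2;8;14;22m[48;2;8;12;21m🬎[38;2;8;14;22m[48;2;8;12;21m🬎[38;2;8;14;22m[48;2;8;12;21m🬎[38;2;8;14;22m[48;2;8;12;21m🬎[38;2;8;14;22m[48;2;8;12;21m🬎[0m
[38;2;7;11;20m[48;2;7;8;18m🬂[38;2;7;11;20m[48;2;7;8;18m🬂[38;2;7;11;20m[48;2;7;8;18m🬂[38;2;7;11;20m[48;2;7;8;18m🬂[38;2;7;11;20m[48;2;7;8;18m🬂[38;2;7;11;20m[48;2;7;8;18m🬂[38;2;7;11;20m[48;2;7;8;18m🬂[38;2;7;11;20m[48;2;7;8;18m🬂[38;2;7;11;20m[48;2;7;8;18m🬂[38;2;7;11;20m[48;2;7;8;18m🬂[0m
</frame>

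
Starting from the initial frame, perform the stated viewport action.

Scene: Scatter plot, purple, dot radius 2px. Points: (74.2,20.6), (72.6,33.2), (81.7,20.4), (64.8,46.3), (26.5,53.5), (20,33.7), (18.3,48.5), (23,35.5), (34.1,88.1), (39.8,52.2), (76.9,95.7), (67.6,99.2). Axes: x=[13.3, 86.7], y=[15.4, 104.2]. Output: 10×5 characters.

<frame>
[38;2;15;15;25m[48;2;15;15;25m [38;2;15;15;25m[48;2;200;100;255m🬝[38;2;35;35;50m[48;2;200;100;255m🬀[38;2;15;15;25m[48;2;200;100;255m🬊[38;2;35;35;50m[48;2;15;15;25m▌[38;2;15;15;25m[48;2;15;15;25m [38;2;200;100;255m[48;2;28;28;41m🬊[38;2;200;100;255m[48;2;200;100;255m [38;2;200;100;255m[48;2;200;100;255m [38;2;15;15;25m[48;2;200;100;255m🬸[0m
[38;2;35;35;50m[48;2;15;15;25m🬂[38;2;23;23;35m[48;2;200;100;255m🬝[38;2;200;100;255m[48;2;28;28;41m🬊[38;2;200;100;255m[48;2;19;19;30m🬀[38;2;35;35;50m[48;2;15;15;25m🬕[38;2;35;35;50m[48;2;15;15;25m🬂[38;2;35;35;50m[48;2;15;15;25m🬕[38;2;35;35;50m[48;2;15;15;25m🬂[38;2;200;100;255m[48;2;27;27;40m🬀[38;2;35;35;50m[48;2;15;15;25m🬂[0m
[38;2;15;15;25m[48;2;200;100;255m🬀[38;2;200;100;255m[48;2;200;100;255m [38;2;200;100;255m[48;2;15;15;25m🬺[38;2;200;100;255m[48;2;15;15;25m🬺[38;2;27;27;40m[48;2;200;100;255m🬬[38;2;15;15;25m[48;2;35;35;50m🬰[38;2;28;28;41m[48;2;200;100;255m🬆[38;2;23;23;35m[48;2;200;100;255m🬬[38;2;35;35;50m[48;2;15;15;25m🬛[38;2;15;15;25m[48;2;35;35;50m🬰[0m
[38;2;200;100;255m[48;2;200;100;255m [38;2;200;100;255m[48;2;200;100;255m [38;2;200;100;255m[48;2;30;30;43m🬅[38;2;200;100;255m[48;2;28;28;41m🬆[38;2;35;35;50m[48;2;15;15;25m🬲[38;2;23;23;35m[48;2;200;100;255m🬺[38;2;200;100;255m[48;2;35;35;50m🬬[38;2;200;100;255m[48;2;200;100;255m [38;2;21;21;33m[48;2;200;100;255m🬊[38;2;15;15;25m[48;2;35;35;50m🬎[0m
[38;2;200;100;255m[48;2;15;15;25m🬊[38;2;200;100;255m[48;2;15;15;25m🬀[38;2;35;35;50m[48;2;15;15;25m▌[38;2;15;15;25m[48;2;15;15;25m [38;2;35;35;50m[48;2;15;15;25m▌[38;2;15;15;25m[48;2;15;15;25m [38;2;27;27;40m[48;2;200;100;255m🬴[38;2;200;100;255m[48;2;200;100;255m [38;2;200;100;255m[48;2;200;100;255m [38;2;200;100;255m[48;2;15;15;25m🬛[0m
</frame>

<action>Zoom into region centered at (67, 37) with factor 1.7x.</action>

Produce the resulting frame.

<frame>
[38;2;15;15;25m[48;2;15;15;25m [38;2;15;15;25m[48;2;15;15;25m [38;2;35;35;50m[48;2;15;15;25m▌[38;2;15;15;25m[48;2;15;15;25m [38;2;23;23;35m[48;2;200;100;255m🬬[38;2;15;15;25m[48;2;15;15;25m [38;2;35;35;50m[48;2;15;15;25m▌[38;2;15;15;25m[48;2;15;15;25m [38;2;35;35;50m[48;2;15;15;25m▌[38;2;15;15;25m[48;2;15;15;25m [0m
[38;2;35;35;50m[48;2;15;15;25m🬂[38;2;35;35;50m[48;2;15;15;25m🬂[38;2;35;35;50m[48;2;15;15;25m🬕[38;2;200;100;255m[48;2;25;25;37m🬫[38;2;200;100;255m[48;2;200;100;255m [38;2;200;100;255m[48;2;23;23;35m🬃[38;2;35;35;50m[48;2;15;15;25m🬕[38;2;35;35;50m[48;2;15;15;25m🬂[38;2;35;35;50m[48;2;15;15;25m🬕[38;2;35;35;50m[48;2;15;15;25m🬂[0m
[38;2;15;15;25m[48;2;35;35;50m🬰[38;2;15;15;25m[48;2;35;35;50m🬰[38;2;35;35;50m[48;2;15;15;25m🬛[38;2;15;15;25m[48;2;35;35;50m🬰[38;2;200;100;255m[48;2;30;30;43m🬟[38;2;15;15;25m[48;2;200;100;255m🬀[38;2;28;28;41m[48;2;200;100;255m🬊[38;2;15;15;25m[48;2;35;35;50m🬰[38;2;35;35;50m[48;2;15;15;25m🬛[38;2;15;15;25m[48;2;35;35;50m🬰[0m
[38;2;15;15;25m[48;2;35;35;50m🬎[38;2;15;15;25m[48;2;35;35;50m🬎[38;2;35;35;50m[48;2;15;15;25m🬲[38;2;15;15;25m[48;2;35;35;50m🬎[38;2;35;35;50m[48;2;15;15;25m🬲[38;2;200;100;255m[48;2;15;15;25m🬸[38;2;200;100;255m[48;2;15;15;25m🬺[38;2;15;15;25m[48;2;200;100;255m🬀[38;2;21;21;33m[48;2;200;100;255m🬊[38;2;15;15;25m[48;2;35;35;50m🬎[0m
[38;2;15;15;25m[48;2;15;15;25m [38;2;15;15;25m[48;2;15;15;25m [38;2;35;35;50m[48;2;15;15;25m▌[38;2;15;15;25m[48;2;15;15;25m [38;2;35;35;50m[48;2;15;15;25m▌[38;2;15;15;25m[48;2;200;100;255m🬺[38;2;200;100;255m[48;2;21;21;33m🬆[38;2;200;100;255m[48;2;15;15;25m🬊[38;2;200;100;255m[48;2;23;23;35m🬀[38;2;15;15;25m[48;2;15;15;25m [0m
</frame>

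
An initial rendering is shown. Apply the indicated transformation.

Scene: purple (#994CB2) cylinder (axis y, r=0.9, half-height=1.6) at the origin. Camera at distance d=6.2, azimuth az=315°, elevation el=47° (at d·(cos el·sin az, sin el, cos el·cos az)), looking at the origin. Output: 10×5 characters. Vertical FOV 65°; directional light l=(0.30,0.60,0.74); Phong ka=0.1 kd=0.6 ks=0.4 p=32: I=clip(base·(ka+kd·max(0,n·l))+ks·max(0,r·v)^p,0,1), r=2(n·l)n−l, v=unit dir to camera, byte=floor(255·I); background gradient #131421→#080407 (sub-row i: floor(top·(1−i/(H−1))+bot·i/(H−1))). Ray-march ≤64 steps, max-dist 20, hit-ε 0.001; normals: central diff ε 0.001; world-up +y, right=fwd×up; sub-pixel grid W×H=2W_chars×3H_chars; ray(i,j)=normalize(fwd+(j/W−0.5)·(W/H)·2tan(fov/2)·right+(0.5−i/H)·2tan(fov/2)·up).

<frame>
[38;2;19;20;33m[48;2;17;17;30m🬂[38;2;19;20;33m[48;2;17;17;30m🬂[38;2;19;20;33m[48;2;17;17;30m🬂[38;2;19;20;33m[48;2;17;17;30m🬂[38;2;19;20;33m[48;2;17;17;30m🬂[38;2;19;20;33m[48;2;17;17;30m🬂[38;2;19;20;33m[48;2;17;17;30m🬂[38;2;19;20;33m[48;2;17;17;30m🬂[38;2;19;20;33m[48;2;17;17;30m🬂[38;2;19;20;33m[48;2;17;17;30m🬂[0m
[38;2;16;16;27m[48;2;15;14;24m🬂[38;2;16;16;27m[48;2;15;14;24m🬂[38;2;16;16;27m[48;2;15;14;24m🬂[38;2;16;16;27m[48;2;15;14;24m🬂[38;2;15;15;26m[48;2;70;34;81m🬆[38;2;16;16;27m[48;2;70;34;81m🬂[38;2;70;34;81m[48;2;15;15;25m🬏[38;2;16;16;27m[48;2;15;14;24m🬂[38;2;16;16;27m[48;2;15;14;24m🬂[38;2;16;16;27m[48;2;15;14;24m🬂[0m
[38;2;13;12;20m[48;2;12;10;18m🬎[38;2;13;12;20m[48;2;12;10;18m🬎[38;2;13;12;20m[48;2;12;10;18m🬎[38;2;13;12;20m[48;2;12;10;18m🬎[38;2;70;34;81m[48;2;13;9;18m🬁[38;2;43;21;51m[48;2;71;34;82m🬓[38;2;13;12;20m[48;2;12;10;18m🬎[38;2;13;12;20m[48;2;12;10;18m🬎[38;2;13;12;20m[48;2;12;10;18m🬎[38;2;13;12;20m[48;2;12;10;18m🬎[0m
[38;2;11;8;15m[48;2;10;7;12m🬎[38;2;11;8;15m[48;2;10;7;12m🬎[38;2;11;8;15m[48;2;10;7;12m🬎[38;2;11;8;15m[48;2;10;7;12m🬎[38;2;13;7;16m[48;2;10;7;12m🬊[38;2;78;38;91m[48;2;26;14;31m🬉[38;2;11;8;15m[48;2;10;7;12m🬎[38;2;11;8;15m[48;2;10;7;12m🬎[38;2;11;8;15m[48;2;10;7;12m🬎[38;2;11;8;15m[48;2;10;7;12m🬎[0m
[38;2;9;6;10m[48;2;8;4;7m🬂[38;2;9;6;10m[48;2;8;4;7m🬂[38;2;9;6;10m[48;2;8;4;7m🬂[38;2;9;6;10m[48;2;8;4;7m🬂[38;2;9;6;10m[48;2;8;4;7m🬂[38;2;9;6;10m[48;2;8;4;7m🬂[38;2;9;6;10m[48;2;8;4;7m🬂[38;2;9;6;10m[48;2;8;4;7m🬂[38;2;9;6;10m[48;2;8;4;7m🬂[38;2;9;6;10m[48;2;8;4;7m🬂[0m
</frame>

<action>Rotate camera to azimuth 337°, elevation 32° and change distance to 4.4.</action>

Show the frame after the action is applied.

<frame>
[38;2;19;20;33m[48;2;17;17;30m🬂[38;2;19;20;33m[48;2;17;17;30m🬂[38;2;19;20;33m[48;2;17;17;30m🬂[38;2;19;20;33m[48;2;17;17;30m🬂[38;2;19;20;33m[48;2;17;17;30m🬂[38;2;19;20;33m[48;2;17;17;30m🬂[38;2;19;20;33m[48;2;17;17;30m🬂[38;2;19;20;33m[48;2;17;17;30m🬂[38;2;19;20;33m[48;2;17;17;30m🬂[38;2;19;20;33m[48;2;17;17;30m🬂[0m
[38;2;16;16;27m[48;2;15;14;24m🬂[38;2;16;16;27m[48;2;15;14;24m🬂[38;2;16;16;27m[48;2;15;14;24m🬂[38;2;16;16;27m[48;2;15;14;24m🬂[38;2;60;29;69m[48;2;27;13;31m🬨[38;2;68;33;79m[48;2;79;39;92m🬕[38;2;81;40;94m[48;2;15;15;25m▌[38;2;16;16;27m[48;2;15;14;24m🬂[38;2;16;16;27m[48;2;15;14;24m🬂[38;2;16;16;27m[48;2;15;14;24m🬂[0m
[38;2;13;12;20m[48;2;12;10;18m🬎[38;2;13;12;20m[48;2;12;10;18m🬎[38;2;13;12;20m[48;2;12;10;18m🬎[38;2;13;12;20m[48;2;12;10;18m🬎[38;2;48;23;55m[48;2;19;9;22m▐[38;2;67;33;78m[48;2;80;39;93m▌[38;2;88;43;102m[48;2;13;11;19m▌[38;2;13;12;20m[48;2;12;10;18m🬎[38;2;13;12;20m[48;2;12;10;18m🬎[38;2;13;12;20m[48;2;12;10;18m🬎[0m
[38;2;11;8;15m[48;2;10;7;12m🬎[38;2;11;8;15m[48;2;10;7;12m🬎[38;2;11;8;15m[48;2;10;7;12m🬎[38;2;11;8;15m[48;2;10;7;12m🬎[38;2;15;7;17m[48;2;43;21;51m▌[38;2;67;33;78m[48;2;82;40;96m▌[38;2;85;42;99m[48;2;10;8;14m▌[38;2;11;8;15m[48;2;10;7;12m🬎[38;2;11;8;15m[48;2;10;7;12m🬎[38;2;11;8;15m[48;2;10;7;12m🬎[0m
[38;2;9;6;10m[48;2;8;4;7m🬂[38;2;9;6;10m[48;2;8;4;7m🬂[38;2;9;6;10m[48;2;8;4;7m🬂[38;2;9;6;10m[48;2;8;4;7m🬂[38;2;40;19;46m[48;2;8;4;8m🬁[38;2;75;37;88m[48;2;8;4;7m🬂[38;2;9;6;10m[48;2;8;4;7m🬂[38;2;9;6;10m[48;2;8;4;7m🬂[38;2;9;6;10m[48;2;8;4;7m🬂[38;2;9;6;10m[48;2;8;4;7m🬂[0m
</frame>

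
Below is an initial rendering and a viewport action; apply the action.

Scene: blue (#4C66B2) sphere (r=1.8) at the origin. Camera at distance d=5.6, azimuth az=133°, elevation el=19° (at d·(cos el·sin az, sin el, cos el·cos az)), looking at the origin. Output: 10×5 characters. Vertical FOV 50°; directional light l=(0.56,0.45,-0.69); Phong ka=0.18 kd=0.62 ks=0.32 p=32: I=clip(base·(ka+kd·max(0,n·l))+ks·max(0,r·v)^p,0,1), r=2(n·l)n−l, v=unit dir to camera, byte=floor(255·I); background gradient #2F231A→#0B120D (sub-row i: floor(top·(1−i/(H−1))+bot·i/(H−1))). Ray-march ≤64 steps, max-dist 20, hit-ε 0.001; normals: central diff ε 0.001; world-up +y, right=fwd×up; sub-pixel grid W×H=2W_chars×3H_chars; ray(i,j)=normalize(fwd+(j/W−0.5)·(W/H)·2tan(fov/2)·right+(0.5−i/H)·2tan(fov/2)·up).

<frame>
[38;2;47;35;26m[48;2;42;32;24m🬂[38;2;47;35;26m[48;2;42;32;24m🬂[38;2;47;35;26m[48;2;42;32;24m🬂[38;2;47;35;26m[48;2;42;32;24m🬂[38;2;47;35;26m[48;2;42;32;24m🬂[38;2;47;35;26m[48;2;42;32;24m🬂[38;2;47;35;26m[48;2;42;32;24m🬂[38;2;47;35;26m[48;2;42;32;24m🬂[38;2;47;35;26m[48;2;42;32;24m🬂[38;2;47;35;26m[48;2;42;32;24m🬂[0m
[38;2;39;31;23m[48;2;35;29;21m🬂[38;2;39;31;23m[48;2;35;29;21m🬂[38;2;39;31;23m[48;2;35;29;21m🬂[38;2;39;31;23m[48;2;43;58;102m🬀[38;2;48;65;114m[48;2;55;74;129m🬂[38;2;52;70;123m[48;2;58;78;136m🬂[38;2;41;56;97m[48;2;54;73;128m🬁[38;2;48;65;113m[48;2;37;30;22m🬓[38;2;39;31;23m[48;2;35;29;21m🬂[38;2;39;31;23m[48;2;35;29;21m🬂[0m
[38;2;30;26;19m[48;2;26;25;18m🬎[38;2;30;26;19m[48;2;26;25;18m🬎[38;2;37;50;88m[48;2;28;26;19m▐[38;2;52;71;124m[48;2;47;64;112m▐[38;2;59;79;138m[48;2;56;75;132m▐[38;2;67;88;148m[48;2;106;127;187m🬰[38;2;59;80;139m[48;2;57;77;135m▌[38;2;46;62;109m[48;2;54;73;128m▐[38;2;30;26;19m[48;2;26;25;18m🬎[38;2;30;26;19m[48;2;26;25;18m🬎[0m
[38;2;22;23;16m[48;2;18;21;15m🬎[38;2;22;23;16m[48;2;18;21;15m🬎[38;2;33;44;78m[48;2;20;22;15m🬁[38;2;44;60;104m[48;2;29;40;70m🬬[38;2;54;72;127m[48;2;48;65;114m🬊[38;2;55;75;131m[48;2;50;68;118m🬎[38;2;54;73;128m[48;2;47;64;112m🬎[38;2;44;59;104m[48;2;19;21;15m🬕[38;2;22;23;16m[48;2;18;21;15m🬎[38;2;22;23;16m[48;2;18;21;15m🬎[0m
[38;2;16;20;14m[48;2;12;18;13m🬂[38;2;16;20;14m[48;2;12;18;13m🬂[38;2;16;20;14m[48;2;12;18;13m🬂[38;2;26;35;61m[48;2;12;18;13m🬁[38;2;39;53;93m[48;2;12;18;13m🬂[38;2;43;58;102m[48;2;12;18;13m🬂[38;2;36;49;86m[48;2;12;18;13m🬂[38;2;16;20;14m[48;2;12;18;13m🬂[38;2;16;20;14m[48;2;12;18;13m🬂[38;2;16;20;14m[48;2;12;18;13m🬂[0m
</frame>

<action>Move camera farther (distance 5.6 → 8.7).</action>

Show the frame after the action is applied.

<frame>
[38;2;47;35;26m[48;2;42;32;24m🬂[38;2;47;35;26m[48;2;42;32;24m🬂[38;2;47;35;26m[48;2;42;32;24m🬂[38;2;47;35;26m[48;2;42;32;24m🬂[38;2;47;35;26m[48;2;42;32;24m🬂[38;2;47;35;26m[48;2;42;32;24m🬂[38;2;47;35;26m[48;2;42;32;24m🬂[38;2;47;35;26m[48;2;42;32;24m🬂[38;2;47;35;26m[48;2;42;32;24m🬂[38;2;47;35;26m[48;2;42;32;24m🬂[0m
[38;2;39;31;23m[48;2;35;29;21m🬂[38;2;39;31;23m[48;2;35;29;21m🬂[38;2;39;31;23m[48;2;35;29;21m🬂[38;2;39;31;23m[48;2;35;29;21m🬂[38;2;37;30;22m[48;2;43;58;103m🬎[38;2;37;30;22m[48;2;52;70;124m🬎[38;2;44;59;104m[48;2;36;30;22m🬏[38;2;39;31;23m[48;2;35;29;21m🬂[38;2;39;31;23m[48;2;35;29;21m🬂[38;2;39;31;23m[48;2;35;29;21m🬂[0m
[38;2;30;26;19m[48;2;26;25;18m🬎[38;2;30;26;19m[48;2;26;25;18m🬎[38;2;30;26;19m[48;2;26;25;18m🬎[38;2;33;45;79m[48;2;28;26;19m▐[38;2;49;66;116m[48;2;56;75;131m▌[38;2;103;123;184m[48;2;59;80;139m🬃[38;2;42;57;100m[48;2;55;74;130m▐[38;2;30;26;19m[48;2;26;25;18m🬎[38;2;30;26;19m[48;2;26;25;18m🬎[38;2;30;26;19m[48;2;26;25;18m🬎[0m
[38;2;22;23;16m[48;2;18;21;15m🬎[38;2;22;23;16m[48;2;18;21;15m🬎[38;2;22;23;16m[48;2;18;21;15m🬎[38;2;22;30;53m[48;2;20;22;15m🬁[38;2;45;60;106m[48;2;21;27;33m🬊[38;2;49;65;115m[48;2;18;21;15m🬎[38;2;38;52;92m[48;2;19;21;15m🬆[38;2;22;23;16m[48;2;18;21;15m🬎[38;2;22;23;16m[48;2;18;21;15m🬎[38;2;22;23;16m[48;2;18;21;15m🬎[0m
[38;2;16;20;14m[48;2;12;18;13m🬂[38;2;16;20;14m[48;2;12;18;13m🬂[38;2;16;20;14m[48;2;12;18;13m🬂[38;2;16;20;14m[48;2;12;18;13m🬂[38;2;16;20;14m[48;2;12;18;13m🬂[38;2;16;20;14m[48;2;12;18;13m🬂[38;2;16;20;14m[48;2;12;18;13m🬂[38;2;16;20;14m[48;2;12;18;13m🬂[38;2;16;20;14m[48;2;12;18;13m🬂[38;2;16;20;14m[48;2;12;18;13m🬂[0m
</frame>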